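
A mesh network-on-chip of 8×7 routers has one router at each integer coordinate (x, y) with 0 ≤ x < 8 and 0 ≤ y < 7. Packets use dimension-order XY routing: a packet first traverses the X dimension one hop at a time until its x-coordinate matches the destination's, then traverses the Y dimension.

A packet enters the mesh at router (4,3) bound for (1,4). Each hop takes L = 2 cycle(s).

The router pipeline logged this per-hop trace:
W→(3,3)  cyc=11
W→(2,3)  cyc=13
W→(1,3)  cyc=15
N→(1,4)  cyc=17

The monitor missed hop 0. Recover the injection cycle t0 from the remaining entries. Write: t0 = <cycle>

t0 = 9

cyc[1] = 11 and cyc[k] = t0 + k·L for every k.
So t0 = 11 − 1·2 = 9.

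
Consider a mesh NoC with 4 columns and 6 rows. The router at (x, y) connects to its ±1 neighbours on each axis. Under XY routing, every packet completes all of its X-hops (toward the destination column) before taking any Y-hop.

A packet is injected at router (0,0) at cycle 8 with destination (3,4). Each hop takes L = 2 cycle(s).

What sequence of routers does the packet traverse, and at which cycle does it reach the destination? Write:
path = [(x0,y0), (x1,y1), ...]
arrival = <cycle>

path = [(0,0), (1,0), (2,0), (3,0), (3,1), (3,2), (3,3), (3,4)]
arrival = 22

#0 — 0,0 | c8
#1 — 1,0 | c10 | E
#2 — 2,0 | c12 | E
#3 — 3,0 | c14 | E
#4 — 3,1 | c16 | N
#5 — 3,2 | c18 | N
#6 — 3,3 | c20 | N
#7 — 3,4 | c22 | N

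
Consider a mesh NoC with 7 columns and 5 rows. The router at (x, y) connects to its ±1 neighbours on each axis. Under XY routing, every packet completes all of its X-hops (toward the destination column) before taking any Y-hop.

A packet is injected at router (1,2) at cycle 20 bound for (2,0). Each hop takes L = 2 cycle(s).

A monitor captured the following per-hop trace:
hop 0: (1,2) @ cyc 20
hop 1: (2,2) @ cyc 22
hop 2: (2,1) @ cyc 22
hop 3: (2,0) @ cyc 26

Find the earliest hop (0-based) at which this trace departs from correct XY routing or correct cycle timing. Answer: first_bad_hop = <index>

check 1→ d=(1,0) cyc+2: ok
check 2→ d=(0,-1) cyc+0: BAD: Δcyc=0≠L

first_bad_hop = 2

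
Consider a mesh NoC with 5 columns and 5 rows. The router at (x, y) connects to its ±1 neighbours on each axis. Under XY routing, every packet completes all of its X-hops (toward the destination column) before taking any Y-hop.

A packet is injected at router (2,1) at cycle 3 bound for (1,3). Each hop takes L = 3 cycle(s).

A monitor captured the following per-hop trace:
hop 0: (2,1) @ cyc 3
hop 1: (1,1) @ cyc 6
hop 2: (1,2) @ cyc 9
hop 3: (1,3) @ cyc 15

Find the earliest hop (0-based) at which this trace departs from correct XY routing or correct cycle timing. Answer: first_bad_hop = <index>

[1] (-1,+0) / 3c ⇒ ok
[2] (+0,+1) / 3c ⇒ ok
[3] (+0,+1) / 6c ⇒ BAD: Δcyc=6≠L

first_bad_hop = 3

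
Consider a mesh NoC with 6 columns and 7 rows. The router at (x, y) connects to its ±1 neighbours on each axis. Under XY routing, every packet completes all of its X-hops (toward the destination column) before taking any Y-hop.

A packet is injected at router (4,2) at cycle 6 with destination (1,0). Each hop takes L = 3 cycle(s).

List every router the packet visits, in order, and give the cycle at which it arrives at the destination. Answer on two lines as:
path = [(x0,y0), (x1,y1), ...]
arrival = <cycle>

[0] x=4 y=2 t=6
[1] x=3 y=2 t=9 →W
[2] x=2 y=2 t=12 →W
[3] x=1 y=2 t=15 →W
[4] x=1 y=1 t=18 →S
[5] x=1 y=0 t=21 →S

path = [(4,2), (3,2), (2,2), (1,2), (1,1), (1,0)]
arrival = 21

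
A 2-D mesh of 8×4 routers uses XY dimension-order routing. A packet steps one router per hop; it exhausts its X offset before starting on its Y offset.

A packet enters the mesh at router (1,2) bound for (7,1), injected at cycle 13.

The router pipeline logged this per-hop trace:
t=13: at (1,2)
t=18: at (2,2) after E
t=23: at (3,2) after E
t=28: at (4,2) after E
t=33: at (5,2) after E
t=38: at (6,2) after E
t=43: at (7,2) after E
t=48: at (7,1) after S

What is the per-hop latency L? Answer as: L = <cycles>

Δcyc across hop 0→1: 18 − 13 = 5.
Each hop adds L, hence L = 5.

L = 5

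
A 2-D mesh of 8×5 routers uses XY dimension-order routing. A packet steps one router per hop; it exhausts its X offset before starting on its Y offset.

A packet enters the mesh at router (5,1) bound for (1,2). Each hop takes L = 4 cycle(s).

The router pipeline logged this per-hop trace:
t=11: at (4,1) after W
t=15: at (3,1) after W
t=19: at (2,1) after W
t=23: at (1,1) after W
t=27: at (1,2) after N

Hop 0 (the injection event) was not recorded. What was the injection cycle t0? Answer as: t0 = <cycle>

t0 = 7

The first recorded entry is hop 1 at cycle 11.
t0 = cyc[1] − L = 11 − 4 = 7.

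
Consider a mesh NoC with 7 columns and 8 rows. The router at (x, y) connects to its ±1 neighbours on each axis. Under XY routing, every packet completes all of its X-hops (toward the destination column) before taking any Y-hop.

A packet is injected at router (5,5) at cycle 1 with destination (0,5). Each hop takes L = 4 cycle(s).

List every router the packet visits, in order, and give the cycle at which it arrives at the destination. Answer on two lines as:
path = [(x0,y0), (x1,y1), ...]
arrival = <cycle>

path = [(5,5), (4,5), (3,5), (2,5), (1,5), (0,5)]
arrival = 21

t=1: at (5,5)
t=5: at (4,5) after W
t=9: at (3,5) after W
t=13: at (2,5) after W
t=17: at (1,5) after W
t=21: at (0,5) after W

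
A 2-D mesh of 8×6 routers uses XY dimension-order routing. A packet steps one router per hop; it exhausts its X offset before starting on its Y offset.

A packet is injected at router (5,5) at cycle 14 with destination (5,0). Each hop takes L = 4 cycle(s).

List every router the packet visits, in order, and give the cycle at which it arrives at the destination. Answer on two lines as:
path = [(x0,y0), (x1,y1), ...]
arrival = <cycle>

[0] x=5 y=5 t=14
[1] x=5 y=4 t=18 →S
[2] x=5 y=3 t=22 →S
[3] x=5 y=2 t=26 →S
[4] x=5 y=1 t=30 →S
[5] x=5 y=0 t=34 →S

path = [(5,5), (5,4), (5,3), (5,2), (5,1), (5,0)]
arrival = 34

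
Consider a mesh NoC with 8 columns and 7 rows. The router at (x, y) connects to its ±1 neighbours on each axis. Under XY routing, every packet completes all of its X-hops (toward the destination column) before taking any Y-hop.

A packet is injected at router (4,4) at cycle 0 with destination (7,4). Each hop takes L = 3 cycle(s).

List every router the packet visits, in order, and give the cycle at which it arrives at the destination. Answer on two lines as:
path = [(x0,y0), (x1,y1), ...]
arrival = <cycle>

src (4,4)  cyc=0
E→(5,4)  cyc=3
E→(6,4)  cyc=6
E→(7,4)  cyc=9

path = [(4,4), (5,4), (6,4), (7,4)]
arrival = 9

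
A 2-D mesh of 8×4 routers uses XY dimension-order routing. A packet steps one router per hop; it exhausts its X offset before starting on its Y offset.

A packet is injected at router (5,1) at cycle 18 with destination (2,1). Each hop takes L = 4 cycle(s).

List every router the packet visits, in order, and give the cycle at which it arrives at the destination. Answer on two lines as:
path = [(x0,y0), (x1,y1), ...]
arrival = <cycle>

#0 — 5,1 | c18
#1 — 4,1 | c22 | W
#2 — 3,1 | c26 | W
#3 — 2,1 | c30 | W

path = [(5,1), (4,1), (3,1), (2,1)]
arrival = 30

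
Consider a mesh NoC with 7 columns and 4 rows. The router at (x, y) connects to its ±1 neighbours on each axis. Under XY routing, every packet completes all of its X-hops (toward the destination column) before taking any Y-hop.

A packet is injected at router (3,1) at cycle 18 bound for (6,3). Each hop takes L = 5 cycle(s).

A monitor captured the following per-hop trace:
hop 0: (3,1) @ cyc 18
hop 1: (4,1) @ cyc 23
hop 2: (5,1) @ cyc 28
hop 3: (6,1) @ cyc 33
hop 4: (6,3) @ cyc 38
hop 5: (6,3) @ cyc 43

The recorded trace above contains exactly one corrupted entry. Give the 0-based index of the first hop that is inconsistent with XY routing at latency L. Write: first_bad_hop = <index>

hop 1: step (+1,+0), +5 cyc — ok
hop 2: step (+1,+0), +5 cyc — ok
hop 3: step (+1,+0), +5 cyc — ok
hop 4: step (+0,+2), +5 cyc — BAD: non-unit step

first_bad_hop = 4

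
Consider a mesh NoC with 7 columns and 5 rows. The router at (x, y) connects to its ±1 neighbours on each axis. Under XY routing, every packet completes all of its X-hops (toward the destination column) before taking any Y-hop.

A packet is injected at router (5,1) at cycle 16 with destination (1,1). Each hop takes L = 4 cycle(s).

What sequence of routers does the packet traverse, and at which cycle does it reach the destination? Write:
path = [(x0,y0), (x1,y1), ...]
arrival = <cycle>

  0. router=(5,1) cycle=16 (inject)
  1. router=(4,1) cycle=20 dir=W
  2. router=(3,1) cycle=24 dir=W
  3. router=(2,1) cycle=28 dir=W
  4. router=(1,1) cycle=32 dir=W

path = [(5,1), (4,1), (3,1), (2,1), (1,1)]
arrival = 32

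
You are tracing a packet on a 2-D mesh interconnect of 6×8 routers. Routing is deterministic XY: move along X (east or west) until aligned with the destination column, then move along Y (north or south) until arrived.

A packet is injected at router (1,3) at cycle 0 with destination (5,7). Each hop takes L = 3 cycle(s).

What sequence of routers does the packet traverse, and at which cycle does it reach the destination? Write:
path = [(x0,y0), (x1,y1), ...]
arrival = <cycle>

[0] x=1 y=3 t=0
[1] x=2 y=3 t=3 →E
[2] x=3 y=3 t=6 →E
[3] x=4 y=3 t=9 →E
[4] x=5 y=3 t=12 →E
[5] x=5 y=4 t=15 →N
[6] x=5 y=5 t=18 →N
[7] x=5 y=6 t=21 →N
[8] x=5 y=7 t=24 →N

path = [(1,3), (2,3), (3,3), (4,3), (5,3), (5,4), (5,5), (5,6), (5,7)]
arrival = 24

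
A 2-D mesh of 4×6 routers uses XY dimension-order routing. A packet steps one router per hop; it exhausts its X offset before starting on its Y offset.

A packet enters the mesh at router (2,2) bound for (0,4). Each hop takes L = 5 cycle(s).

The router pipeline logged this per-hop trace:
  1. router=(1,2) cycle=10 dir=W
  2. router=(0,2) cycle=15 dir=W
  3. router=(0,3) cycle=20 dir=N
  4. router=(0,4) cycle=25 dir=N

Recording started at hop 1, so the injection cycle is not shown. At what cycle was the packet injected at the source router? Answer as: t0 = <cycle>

The first recorded entry is hop 1 at cycle 10.
Therefore t0 = 10 − L = 5.

t0 = 5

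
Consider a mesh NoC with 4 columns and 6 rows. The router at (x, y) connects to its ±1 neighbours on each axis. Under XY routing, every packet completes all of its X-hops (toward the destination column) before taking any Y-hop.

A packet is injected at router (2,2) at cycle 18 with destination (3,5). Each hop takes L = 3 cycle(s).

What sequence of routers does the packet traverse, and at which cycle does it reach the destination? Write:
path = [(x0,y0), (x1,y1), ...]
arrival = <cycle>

hop 0: (2,2) @ cyc 18
hop 1: (3,2) @ cyc 21  [E]
hop 2: (3,3) @ cyc 24  [N]
hop 3: (3,4) @ cyc 27  [N]
hop 4: (3,5) @ cyc 30  [N]

path = [(2,2), (3,2), (3,3), (3,4), (3,5)]
arrival = 30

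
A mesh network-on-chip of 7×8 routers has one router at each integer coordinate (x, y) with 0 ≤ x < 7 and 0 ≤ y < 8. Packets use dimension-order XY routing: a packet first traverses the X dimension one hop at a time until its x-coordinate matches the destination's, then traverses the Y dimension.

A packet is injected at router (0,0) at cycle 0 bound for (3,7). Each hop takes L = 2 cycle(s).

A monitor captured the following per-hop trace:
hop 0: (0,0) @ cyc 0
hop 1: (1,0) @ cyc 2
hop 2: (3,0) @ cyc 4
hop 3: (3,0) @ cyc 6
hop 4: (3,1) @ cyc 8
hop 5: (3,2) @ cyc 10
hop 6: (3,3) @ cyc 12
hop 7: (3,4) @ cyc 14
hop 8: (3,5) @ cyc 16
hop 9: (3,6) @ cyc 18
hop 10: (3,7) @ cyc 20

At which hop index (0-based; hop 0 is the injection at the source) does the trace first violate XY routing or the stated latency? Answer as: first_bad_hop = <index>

first_bad_hop = 2

check 1→ d=(1,0) cyc+2: ok
check 2→ d=(2,0) cyc+2: BAD: non-unit step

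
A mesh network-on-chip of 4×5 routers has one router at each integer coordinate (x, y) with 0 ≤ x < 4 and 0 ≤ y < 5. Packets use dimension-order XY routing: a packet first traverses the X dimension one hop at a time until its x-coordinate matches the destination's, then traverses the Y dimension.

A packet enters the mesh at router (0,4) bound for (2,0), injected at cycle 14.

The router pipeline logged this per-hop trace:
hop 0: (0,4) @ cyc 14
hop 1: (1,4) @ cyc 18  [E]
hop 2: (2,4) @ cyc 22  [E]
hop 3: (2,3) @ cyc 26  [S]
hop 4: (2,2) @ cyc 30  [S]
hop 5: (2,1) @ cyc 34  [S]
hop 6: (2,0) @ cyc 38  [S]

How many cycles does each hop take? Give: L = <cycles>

L = 4

From hop 0 (14) to hop 1 (18): +4 cycles.
Per-hop latency L = Δcyc = 4.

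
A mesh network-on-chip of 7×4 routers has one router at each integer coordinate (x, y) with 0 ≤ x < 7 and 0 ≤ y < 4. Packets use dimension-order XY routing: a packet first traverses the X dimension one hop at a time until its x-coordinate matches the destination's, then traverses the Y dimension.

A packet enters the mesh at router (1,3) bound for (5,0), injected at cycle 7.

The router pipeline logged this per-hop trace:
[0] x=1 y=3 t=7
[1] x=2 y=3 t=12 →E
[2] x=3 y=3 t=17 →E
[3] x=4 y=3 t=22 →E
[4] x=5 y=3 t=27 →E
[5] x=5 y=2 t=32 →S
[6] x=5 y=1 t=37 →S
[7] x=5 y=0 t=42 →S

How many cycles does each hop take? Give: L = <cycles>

cyc[1] − cyc[0] = 12 − 7 = 5.
That increment is L by definition: L = 5.

L = 5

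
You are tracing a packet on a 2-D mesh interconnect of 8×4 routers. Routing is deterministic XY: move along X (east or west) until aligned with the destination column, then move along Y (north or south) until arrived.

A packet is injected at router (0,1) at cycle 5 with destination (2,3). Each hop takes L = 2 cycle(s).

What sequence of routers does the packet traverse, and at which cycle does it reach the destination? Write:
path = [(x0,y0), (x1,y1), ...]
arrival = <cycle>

path = [(0,1), (1,1), (2,1), (2,2), (2,3)]
arrival = 13

  0. router=(0,1) cycle=5 (inject)
  1. router=(1,1) cycle=7 dir=E
  2. router=(2,1) cycle=9 dir=E
  3. router=(2,2) cycle=11 dir=N
  4. router=(2,3) cycle=13 dir=N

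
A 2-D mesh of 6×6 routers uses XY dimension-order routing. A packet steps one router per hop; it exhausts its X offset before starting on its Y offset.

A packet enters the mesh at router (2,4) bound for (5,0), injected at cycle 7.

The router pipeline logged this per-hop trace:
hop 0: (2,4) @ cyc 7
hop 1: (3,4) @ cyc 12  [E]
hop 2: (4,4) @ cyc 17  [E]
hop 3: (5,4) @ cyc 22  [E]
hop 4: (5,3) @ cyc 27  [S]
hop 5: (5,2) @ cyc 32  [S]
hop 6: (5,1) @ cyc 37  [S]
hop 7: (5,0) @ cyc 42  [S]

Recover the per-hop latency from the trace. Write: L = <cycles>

Δcyc across hop 0→1: 12 − 7 = 5.
One hop costs L cycles, so L = 5.

L = 5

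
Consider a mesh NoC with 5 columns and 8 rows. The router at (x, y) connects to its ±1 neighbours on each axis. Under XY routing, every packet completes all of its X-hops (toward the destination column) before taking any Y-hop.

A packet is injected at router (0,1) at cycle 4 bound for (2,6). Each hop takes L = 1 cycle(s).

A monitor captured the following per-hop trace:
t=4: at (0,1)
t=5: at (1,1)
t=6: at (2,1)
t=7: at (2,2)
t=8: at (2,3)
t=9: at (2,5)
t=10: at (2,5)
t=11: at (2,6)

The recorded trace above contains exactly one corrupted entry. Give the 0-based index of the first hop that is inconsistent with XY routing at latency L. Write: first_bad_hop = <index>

first_bad_hop = 5

  1: Δx=+1 Δy=+0 Δt=1 [ok]
  2: Δx=+1 Δy=+0 Δt=1 [ok]
  3: Δx=+0 Δy=+1 Δt=1 [ok]
  4: Δx=+0 Δy=+1 Δt=1 [ok]
  5: Δx=+0 Δy=+2 Δt=1 [BAD: non-unit step]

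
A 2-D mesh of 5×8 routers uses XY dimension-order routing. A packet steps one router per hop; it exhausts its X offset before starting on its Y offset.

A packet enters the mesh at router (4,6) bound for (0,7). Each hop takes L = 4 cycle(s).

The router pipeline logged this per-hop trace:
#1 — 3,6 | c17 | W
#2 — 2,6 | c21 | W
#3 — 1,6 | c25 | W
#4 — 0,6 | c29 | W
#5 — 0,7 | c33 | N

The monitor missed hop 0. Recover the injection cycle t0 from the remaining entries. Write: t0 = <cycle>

Hop 1 reached at cycle 17; hop k is at t0 + k·L.
Therefore t0 = 17 − L = 13.

t0 = 13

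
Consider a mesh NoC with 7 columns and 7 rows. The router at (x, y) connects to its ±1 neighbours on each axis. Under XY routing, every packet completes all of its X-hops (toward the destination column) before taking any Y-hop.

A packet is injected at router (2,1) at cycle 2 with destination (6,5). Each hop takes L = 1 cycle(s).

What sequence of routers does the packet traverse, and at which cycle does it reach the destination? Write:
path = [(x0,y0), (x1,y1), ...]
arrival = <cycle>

path = [(2,1), (3,1), (4,1), (5,1), (6,1), (6,2), (6,3), (6,4), (6,5)]
arrival = 10

#0 — 2,1 | c2
#1 — 3,1 | c3 | E
#2 — 4,1 | c4 | E
#3 — 5,1 | c5 | E
#4 — 6,1 | c6 | E
#5 — 6,2 | c7 | N
#6 — 6,3 | c8 | N
#7 — 6,4 | c9 | N
#8 — 6,5 | c10 | N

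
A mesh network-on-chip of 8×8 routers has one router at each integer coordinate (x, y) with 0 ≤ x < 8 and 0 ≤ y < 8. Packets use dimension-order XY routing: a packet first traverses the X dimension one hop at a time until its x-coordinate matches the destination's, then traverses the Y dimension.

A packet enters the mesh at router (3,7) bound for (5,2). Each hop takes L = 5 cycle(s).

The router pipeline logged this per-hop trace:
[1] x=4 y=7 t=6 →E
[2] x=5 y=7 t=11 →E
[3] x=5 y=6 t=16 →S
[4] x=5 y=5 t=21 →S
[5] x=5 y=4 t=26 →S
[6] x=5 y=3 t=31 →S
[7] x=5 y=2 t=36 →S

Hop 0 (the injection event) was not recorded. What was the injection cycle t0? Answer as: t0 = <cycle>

t0 = 1

cyc[1] = 6 and cyc[k] = t0 + k·L for every k.
So t0 = 6 − 1·5 = 1.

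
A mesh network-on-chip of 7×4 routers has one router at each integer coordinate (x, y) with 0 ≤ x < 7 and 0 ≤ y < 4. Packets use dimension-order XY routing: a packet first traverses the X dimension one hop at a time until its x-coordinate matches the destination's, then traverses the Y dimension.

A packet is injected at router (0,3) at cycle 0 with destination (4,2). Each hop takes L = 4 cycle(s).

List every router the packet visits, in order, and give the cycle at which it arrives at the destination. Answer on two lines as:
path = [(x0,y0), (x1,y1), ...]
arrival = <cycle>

path = [(0,3), (1,3), (2,3), (3,3), (4,3), (4,2)]
arrival = 20

src (0,3)  cyc=0
E→(1,3)  cyc=4
E→(2,3)  cyc=8
E→(3,3)  cyc=12
E→(4,3)  cyc=16
S→(4,2)  cyc=20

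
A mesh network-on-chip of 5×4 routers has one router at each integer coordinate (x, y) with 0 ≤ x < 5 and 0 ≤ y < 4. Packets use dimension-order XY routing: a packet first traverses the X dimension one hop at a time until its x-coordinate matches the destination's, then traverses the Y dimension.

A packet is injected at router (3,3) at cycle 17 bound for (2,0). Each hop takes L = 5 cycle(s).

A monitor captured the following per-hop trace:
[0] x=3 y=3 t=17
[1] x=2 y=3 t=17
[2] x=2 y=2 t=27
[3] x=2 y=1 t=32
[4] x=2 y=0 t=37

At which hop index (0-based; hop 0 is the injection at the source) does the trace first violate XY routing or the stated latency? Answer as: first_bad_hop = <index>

first_bad_hop = 1

  1: Δx=-1 Δy=+0 Δt=0 [BAD: Δcyc=0≠L]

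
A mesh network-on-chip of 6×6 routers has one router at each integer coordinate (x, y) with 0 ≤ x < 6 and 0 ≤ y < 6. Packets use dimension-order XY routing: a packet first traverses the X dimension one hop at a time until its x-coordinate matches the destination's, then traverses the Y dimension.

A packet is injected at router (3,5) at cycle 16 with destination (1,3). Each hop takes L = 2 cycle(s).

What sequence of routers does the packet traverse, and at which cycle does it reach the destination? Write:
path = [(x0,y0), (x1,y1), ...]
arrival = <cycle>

src (3,5)  cyc=16
W→(2,5)  cyc=18
W→(1,5)  cyc=20
S→(1,4)  cyc=22
S→(1,3)  cyc=24

path = [(3,5), (2,5), (1,5), (1,4), (1,3)]
arrival = 24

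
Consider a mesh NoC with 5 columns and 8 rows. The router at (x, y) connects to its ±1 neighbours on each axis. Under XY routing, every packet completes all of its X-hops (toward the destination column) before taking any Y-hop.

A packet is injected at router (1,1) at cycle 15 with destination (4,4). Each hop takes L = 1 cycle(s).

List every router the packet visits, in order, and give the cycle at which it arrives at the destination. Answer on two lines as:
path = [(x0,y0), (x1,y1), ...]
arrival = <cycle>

path = [(1,1), (2,1), (3,1), (4,1), (4,2), (4,3), (4,4)]
arrival = 21

src (1,1)  cyc=15
E→(2,1)  cyc=16
E→(3,1)  cyc=17
E→(4,1)  cyc=18
N→(4,2)  cyc=19
N→(4,3)  cyc=20
N→(4,4)  cyc=21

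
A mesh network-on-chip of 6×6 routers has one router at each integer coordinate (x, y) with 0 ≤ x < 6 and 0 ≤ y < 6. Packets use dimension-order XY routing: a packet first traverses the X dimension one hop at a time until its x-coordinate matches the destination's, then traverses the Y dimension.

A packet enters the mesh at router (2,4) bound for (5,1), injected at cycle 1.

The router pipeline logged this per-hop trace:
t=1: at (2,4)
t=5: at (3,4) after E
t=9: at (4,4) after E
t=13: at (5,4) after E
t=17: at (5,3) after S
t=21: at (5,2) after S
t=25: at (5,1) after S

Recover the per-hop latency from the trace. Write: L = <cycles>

From hop 0 (1) to hop 1 (5): +4 cycles.
One hop costs L cycles, so L = 4.

L = 4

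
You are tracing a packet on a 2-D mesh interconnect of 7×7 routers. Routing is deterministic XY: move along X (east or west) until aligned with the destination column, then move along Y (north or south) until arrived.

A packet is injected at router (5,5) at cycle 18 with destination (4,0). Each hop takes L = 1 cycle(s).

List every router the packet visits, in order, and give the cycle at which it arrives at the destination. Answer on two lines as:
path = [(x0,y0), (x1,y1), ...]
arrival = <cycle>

[0] x=5 y=5 t=18
[1] x=4 y=5 t=19 →W
[2] x=4 y=4 t=20 →S
[3] x=4 y=3 t=21 →S
[4] x=4 y=2 t=22 →S
[5] x=4 y=1 t=23 →S
[6] x=4 y=0 t=24 →S

path = [(5,5), (4,5), (4,4), (4,3), (4,2), (4,1), (4,0)]
arrival = 24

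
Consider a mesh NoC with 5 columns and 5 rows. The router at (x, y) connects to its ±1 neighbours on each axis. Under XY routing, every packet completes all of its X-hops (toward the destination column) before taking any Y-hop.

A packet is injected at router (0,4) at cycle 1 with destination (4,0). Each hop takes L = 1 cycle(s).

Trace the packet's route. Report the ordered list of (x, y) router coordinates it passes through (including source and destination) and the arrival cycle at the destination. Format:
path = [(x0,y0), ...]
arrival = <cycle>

path = [(0,4), (1,4), (2,4), (3,4), (4,4), (4,3), (4,2), (4,1), (4,0)]
arrival = 9

src (0,4)  cyc=1
E→(1,4)  cyc=2
E→(2,4)  cyc=3
E→(3,4)  cyc=4
E→(4,4)  cyc=5
S→(4,3)  cyc=6
S→(4,2)  cyc=7
S→(4,1)  cyc=8
S→(4,0)  cyc=9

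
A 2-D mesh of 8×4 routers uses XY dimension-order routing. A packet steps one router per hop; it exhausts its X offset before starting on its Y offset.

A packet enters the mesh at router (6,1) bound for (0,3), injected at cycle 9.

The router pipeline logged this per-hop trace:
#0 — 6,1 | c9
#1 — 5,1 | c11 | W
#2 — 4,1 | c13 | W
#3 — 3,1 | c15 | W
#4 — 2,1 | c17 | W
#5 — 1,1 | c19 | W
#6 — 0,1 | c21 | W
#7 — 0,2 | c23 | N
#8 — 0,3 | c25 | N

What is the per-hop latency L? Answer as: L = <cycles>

From hop 0 (9) to hop 1 (11): +2 cycles.
That increment is L by definition: L = 2.

L = 2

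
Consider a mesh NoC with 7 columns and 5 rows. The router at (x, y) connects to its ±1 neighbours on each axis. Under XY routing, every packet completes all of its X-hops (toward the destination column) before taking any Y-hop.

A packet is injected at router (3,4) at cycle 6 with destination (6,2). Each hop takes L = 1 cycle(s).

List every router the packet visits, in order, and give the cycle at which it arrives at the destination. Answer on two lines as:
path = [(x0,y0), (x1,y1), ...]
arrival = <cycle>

hop 0: (3,4) @ cyc 6
hop 1: (4,4) @ cyc 7  [E]
hop 2: (5,4) @ cyc 8  [E]
hop 3: (6,4) @ cyc 9  [E]
hop 4: (6,3) @ cyc 10  [S]
hop 5: (6,2) @ cyc 11  [S]

path = [(3,4), (4,4), (5,4), (6,4), (6,3), (6,2)]
arrival = 11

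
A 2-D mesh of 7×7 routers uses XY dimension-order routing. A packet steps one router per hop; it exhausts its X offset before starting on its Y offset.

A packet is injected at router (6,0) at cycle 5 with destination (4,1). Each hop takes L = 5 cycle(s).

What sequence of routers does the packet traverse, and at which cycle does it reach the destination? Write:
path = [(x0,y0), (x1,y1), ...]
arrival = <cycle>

src (6,0)  cyc=5
W→(5,0)  cyc=10
W→(4,0)  cyc=15
N→(4,1)  cyc=20

path = [(6,0), (5,0), (4,0), (4,1)]
arrival = 20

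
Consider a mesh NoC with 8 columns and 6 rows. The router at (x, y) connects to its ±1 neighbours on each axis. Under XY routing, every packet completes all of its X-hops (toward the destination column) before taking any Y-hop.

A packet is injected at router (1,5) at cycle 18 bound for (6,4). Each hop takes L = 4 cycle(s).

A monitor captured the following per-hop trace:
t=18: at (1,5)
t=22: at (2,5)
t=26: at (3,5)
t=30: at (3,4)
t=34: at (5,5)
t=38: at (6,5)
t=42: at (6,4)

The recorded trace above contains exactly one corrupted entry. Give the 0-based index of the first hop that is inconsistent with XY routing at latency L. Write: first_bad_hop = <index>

first_bad_hop = 3

hop 1: step (+1,+0), +4 cyc — ok
hop 2: step (+1,+0), +4 cyc — ok
hop 3: step (+0,-1), +4 cyc — BAD: Y-move but x=3≠6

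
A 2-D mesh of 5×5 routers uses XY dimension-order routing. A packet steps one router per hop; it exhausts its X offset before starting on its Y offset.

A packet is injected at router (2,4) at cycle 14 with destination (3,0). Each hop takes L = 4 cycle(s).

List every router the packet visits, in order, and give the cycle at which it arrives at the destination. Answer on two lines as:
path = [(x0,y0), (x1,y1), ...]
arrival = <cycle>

src (2,4)  cyc=14
E→(3,4)  cyc=18
S→(3,3)  cyc=22
S→(3,2)  cyc=26
S→(3,1)  cyc=30
S→(3,0)  cyc=34

path = [(2,4), (3,4), (3,3), (3,2), (3,1), (3,0)]
arrival = 34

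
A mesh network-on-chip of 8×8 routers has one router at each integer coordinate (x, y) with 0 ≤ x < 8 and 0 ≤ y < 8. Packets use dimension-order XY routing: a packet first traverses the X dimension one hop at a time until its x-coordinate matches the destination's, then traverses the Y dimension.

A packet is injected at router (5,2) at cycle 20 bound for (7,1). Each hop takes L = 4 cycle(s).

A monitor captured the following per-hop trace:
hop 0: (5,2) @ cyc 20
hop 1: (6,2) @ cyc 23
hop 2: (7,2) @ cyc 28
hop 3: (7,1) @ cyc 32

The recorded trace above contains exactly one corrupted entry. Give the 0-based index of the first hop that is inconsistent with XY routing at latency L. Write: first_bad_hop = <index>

[1] (+1,+0) / 3c ⇒ BAD: Δcyc=3≠L

first_bad_hop = 1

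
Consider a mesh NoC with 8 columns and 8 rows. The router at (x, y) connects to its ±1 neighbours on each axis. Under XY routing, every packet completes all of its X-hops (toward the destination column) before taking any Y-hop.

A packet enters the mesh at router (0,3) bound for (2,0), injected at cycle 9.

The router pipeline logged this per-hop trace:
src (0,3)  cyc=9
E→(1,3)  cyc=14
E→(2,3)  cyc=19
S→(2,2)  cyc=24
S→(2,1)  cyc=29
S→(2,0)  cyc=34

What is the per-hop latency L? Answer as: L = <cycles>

Δcyc across hop 0→1: 14 − 9 = 5.
Each hop adds L, hence L = 5.

L = 5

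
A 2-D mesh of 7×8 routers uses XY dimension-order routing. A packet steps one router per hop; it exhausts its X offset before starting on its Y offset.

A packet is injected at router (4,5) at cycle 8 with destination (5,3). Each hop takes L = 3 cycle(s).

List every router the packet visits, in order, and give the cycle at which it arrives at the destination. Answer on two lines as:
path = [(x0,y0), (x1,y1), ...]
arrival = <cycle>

hop 0: (4,5) @ cyc 8
hop 1: (5,5) @ cyc 11  [E]
hop 2: (5,4) @ cyc 14  [S]
hop 3: (5,3) @ cyc 17  [S]

path = [(4,5), (5,5), (5,4), (5,3)]
arrival = 17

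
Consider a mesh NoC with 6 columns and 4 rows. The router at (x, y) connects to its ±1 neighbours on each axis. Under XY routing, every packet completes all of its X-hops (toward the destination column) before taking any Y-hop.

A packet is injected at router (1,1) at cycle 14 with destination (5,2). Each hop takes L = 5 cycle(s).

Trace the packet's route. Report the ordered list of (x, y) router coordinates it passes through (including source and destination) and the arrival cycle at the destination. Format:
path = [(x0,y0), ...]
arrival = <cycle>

  0. router=(1,1) cycle=14 (inject)
  1. router=(2,1) cycle=19 dir=E
  2. router=(3,1) cycle=24 dir=E
  3. router=(4,1) cycle=29 dir=E
  4. router=(5,1) cycle=34 dir=E
  5. router=(5,2) cycle=39 dir=N

path = [(1,1), (2,1), (3,1), (4,1), (5,1), (5,2)]
arrival = 39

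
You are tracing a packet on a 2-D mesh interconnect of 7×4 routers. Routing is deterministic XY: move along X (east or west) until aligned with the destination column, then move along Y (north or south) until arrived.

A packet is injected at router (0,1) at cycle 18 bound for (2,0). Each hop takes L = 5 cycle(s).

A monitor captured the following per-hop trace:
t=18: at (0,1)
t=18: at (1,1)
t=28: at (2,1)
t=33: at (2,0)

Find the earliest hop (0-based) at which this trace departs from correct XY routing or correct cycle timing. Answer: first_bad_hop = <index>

hop 1: step (+1,+0), +0 cyc — BAD: Δcyc=0≠L

first_bad_hop = 1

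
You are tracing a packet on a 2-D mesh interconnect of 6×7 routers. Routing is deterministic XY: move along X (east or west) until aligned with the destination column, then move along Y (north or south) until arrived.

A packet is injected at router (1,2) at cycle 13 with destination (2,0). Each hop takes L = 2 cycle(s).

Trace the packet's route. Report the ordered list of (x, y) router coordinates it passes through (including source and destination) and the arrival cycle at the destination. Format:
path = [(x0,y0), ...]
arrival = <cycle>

path = [(1,2), (2,2), (2,1), (2,0)]
arrival = 19

src (1,2)  cyc=13
E→(2,2)  cyc=15
S→(2,1)  cyc=17
S→(2,0)  cyc=19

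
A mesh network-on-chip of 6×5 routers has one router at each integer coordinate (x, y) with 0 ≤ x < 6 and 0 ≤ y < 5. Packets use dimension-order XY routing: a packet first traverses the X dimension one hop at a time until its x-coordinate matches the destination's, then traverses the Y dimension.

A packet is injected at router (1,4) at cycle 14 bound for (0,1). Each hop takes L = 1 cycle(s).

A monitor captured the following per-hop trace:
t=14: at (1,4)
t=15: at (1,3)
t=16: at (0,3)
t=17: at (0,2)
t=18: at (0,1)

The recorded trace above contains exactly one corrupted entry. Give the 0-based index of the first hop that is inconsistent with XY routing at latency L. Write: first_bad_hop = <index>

hop 1: step (+0,-1), +1 cyc — BAD: Y-move but x=1≠0

first_bad_hop = 1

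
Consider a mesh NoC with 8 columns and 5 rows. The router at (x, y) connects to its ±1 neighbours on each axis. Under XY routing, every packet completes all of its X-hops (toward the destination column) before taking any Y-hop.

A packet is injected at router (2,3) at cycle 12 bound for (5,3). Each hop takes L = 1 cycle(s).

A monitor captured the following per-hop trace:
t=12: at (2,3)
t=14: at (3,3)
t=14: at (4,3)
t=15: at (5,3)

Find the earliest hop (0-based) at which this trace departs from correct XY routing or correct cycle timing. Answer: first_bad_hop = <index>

  1: Δx=+1 Δy=+0 Δt=2 [BAD: Δcyc=2≠L]

first_bad_hop = 1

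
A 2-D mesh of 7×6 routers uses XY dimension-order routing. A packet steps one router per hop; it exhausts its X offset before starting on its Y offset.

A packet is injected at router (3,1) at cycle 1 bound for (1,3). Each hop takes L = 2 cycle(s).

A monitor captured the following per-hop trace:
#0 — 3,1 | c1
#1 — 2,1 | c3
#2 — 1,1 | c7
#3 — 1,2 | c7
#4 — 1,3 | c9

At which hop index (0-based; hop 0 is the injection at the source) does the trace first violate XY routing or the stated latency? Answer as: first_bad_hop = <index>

check 1→ d=(-1,0) cyc+2: ok
check 2→ d=(-1,0) cyc+4: BAD: Δcyc=4≠L

first_bad_hop = 2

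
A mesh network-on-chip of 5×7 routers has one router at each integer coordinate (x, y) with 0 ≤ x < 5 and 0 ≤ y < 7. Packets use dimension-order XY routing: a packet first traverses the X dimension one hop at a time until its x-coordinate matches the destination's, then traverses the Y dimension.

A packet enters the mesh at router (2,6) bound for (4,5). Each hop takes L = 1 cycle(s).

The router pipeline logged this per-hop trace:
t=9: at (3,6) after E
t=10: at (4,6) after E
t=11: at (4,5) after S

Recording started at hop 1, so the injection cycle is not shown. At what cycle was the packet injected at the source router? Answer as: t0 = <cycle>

cyc[1] = 9 and cyc[k] = t0 + k·L for every k.
Therefore t0 = 9 − L = 8.

t0 = 8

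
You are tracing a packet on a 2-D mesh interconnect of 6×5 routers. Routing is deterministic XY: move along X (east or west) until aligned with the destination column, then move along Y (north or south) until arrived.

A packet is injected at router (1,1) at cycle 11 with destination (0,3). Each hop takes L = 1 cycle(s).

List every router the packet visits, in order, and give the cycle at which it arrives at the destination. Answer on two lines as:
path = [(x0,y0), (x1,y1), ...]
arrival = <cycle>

path = [(1,1), (0,1), (0,2), (0,3)]
arrival = 14

t=11: at (1,1)
t=12: at (0,1) after W
t=13: at (0,2) after N
t=14: at (0,3) after N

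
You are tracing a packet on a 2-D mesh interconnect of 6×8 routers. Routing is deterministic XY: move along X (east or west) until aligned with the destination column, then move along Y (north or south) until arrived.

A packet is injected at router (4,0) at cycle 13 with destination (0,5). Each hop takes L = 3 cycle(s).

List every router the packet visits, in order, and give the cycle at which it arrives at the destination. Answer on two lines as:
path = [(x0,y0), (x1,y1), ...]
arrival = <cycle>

[0] x=4 y=0 t=13
[1] x=3 y=0 t=16 →W
[2] x=2 y=0 t=19 →W
[3] x=1 y=0 t=22 →W
[4] x=0 y=0 t=25 →W
[5] x=0 y=1 t=28 →N
[6] x=0 y=2 t=31 →N
[7] x=0 y=3 t=34 →N
[8] x=0 y=4 t=37 →N
[9] x=0 y=5 t=40 →N

path = [(4,0), (3,0), (2,0), (1,0), (0,0), (0,1), (0,2), (0,3), (0,4), (0,5)]
arrival = 40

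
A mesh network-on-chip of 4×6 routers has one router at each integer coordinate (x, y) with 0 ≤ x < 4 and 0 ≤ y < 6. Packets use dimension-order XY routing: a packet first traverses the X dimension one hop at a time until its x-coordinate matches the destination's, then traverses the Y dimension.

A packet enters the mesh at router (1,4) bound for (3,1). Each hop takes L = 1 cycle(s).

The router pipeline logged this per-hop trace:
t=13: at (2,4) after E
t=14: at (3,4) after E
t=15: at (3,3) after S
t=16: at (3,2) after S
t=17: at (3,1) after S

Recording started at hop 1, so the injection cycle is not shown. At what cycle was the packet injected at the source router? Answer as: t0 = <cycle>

t0 = 12

At hop 1 the cycle is 13; in general cyc_k = t0 + kL.
So t0 = 13 − 1·1 = 12.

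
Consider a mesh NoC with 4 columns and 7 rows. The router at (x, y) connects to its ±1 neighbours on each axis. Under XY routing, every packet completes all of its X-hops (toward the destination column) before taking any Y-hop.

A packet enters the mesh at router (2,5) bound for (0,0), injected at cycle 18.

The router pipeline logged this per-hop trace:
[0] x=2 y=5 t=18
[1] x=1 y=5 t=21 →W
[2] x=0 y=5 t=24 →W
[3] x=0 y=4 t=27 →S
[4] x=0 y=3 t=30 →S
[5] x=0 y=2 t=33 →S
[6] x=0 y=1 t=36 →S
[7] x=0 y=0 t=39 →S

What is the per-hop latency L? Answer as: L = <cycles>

cyc[1] − cyc[0] = 21 − 18 = 3.
Each hop adds L, hence L = 3.

L = 3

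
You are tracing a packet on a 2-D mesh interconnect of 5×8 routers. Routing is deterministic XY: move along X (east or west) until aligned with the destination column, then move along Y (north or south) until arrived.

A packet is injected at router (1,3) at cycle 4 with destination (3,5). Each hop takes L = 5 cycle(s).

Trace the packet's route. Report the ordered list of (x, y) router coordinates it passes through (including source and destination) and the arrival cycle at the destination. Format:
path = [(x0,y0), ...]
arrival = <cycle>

  0. router=(1,3) cycle=4 (inject)
  1. router=(2,3) cycle=9 dir=E
  2. router=(3,3) cycle=14 dir=E
  3. router=(3,4) cycle=19 dir=N
  4. router=(3,5) cycle=24 dir=N

path = [(1,3), (2,3), (3,3), (3,4), (3,5)]
arrival = 24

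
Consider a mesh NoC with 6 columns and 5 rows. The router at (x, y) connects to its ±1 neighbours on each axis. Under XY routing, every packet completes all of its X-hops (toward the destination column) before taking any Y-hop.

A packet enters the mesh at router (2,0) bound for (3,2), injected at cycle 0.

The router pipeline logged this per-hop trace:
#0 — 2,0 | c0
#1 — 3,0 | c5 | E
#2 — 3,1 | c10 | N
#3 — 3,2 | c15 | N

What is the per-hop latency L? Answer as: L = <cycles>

L = 5

Δcyc across hop 0→1: 5 − 0 = 5.
Each hop adds L, hence L = 5.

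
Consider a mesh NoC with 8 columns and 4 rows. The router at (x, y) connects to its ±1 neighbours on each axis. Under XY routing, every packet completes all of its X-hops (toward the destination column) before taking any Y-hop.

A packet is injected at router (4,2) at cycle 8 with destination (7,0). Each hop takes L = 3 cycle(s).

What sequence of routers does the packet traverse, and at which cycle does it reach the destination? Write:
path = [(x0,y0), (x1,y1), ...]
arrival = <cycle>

  0. router=(4,2) cycle=8 (inject)
  1. router=(5,2) cycle=11 dir=E
  2. router=(6,2) cycle=14 dir=E
  3. router=(7,2) cycle=17 dir=E
  4. router=(7,1) cycle=20 dir=S
  5. router=(7,0) cycle=23 dir=S

path = [(4,2), (5,2), (6,2), (7,2), (7,1), (7,0)]
arrival = 23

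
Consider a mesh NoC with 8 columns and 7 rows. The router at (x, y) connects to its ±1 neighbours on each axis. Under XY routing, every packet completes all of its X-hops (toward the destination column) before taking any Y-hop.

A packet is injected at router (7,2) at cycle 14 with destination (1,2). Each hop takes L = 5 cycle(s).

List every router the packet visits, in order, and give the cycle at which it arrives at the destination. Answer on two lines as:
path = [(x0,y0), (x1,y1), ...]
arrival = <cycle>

hop 0: (7,2) @ cyc 14
hop 1: (6,2) @ cyc 19  [W]
hop 2: (5,2) @ cyc 24  [W]
hop 3: (4,2) @ cyc 29  [W]
hop 4: (3,2) @ cyc 34  [W]
hop 5: (2,2) @ cyc 39  [W]
hop 6: (1,2) @ cyc 44  [W]

path = [(7,2), (6,2), (5,2), (4,2), (3,2), (2,2), (1,2)]
arrival = 44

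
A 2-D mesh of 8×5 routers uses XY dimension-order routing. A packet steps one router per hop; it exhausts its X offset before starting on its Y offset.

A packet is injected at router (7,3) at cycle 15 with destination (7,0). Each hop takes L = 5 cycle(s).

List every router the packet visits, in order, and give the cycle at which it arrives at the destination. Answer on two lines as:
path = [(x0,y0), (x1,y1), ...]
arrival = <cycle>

path = [(7,3), (7,2), (7,1), (7,0)]
arrival = 30

t=15: at (7,3)
t=20: at (7,2) after S
t=25: at (7,1) after S
t=30: at (7,0) after S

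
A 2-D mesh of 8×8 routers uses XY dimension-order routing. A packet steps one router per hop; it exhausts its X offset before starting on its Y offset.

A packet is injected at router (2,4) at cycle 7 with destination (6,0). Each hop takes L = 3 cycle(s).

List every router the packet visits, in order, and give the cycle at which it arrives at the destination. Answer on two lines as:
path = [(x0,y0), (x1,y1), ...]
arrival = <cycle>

#0 — 2,4 | c7
#1 — 3,4 | c10 | E
#2 — 4,4 | c13 | E
#3 — 5,4 | c16 | E
#4 — 6,4 | c19 | E
#5 — 6,3 | c22 | S
#6 — 6,2 | c25 | S
#7 — 6,1 | c28 | S
#8 — 6,0 | c31 | S

path = [(2,4), (3,4), (4,4), (5,4), (6,4), (6,3), (6,2), (6,1), (6,0)]
arrival = 31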